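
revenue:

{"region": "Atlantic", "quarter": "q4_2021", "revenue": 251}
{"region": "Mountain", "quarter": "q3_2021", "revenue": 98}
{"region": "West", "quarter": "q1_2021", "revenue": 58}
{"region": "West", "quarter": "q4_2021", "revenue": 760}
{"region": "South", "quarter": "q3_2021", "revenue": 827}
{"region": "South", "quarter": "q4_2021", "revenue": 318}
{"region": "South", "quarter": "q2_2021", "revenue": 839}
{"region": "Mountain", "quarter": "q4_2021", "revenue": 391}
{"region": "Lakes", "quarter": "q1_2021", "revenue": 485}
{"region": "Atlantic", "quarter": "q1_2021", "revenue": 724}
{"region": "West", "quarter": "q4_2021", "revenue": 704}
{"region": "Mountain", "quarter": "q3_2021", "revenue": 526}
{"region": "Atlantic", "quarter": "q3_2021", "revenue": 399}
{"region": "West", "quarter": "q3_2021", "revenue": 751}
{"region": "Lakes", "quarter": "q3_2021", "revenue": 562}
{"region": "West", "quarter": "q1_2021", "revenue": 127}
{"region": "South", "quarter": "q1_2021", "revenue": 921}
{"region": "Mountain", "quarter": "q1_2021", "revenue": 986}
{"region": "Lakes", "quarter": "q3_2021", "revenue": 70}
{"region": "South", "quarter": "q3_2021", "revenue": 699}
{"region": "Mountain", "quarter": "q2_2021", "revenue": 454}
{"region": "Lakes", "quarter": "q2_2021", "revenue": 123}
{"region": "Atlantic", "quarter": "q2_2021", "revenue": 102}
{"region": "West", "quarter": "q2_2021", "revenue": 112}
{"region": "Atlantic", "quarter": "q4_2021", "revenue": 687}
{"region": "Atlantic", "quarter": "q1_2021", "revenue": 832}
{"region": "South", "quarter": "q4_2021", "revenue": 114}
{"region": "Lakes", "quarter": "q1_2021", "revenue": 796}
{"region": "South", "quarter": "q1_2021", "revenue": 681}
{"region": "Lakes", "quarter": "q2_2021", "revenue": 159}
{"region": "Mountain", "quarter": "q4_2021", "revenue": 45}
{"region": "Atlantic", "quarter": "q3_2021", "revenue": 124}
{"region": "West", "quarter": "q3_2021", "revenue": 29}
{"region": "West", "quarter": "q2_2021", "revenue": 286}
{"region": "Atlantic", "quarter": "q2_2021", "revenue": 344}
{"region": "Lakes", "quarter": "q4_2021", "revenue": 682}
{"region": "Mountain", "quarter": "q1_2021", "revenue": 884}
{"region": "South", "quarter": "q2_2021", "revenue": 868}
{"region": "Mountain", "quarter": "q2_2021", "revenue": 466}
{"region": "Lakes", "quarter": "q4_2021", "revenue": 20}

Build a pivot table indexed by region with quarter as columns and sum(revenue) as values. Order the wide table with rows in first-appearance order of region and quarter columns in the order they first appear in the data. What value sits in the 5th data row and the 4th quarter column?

282

With rows in first-appearance order of region, row 5 is region=Lakes. quarter columns in first-appearance order: q4_2021, q3_2021, q1_2021, q2_2021; column 4 is q2_2021.
Long rows with region=Lakes, quarter=q2_2021: 123 + 159 = 282.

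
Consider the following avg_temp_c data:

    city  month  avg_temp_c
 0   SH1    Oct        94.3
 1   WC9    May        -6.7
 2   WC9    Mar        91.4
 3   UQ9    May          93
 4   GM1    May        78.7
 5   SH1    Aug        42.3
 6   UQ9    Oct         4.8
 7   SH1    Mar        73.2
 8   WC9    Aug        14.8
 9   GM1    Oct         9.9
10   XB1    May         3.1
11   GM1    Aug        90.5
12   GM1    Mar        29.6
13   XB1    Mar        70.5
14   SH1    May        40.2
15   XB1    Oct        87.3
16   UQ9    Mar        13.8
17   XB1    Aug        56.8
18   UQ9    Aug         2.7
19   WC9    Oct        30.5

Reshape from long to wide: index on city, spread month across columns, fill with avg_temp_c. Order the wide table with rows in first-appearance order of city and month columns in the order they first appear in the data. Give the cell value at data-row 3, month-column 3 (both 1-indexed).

With rows in first-appearance order of city, row 3 is city=UQ9. month columns in first-appearance order: Oct, May, Mar, Aug; column 3 is Mar.
Long rows with city=UQ9, month=Mar: avg_temp_c = 13.8.

13.8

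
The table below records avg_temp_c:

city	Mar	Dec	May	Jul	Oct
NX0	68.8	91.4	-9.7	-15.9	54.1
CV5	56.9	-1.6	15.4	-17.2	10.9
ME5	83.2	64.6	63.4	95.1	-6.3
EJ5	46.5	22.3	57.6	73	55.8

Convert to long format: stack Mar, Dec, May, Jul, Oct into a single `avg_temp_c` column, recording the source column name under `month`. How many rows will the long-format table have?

20

4 city values × 5 melted columns = 20 rows.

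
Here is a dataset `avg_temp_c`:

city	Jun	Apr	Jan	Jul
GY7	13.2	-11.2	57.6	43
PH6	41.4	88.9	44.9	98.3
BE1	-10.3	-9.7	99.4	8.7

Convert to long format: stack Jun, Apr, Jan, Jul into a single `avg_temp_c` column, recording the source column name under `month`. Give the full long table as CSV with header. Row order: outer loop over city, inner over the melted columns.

city,month,avg_temp_c
GY7,Jun,13.2
GY7,Apr,-11.2
GY7,Jan,57.6
GY7,Jul,43
PH6,Jun,41.4
PH6,Apr,88.9
PH6,Jan,44.9
PH6,Jul,98.3
BE1,Jun,-10.3
BE1,Apr,-9.7
BE1,Jan,99.4
BE1,Jul,8.7

Each (city, column) pair becomes one row: 3 × 4 = 12 rows.
For example, (GY7, Jun) → avg_temp_c=13.2.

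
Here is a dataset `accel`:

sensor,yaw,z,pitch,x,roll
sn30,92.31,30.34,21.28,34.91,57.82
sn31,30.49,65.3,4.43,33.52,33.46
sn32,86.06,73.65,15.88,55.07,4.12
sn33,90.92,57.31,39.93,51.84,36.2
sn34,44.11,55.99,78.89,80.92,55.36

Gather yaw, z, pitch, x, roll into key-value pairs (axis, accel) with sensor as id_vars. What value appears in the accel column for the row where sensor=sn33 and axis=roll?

36.2

Unpivoting turns each (sensor, wide-column) pair into one long row.
The wide cell at row sn33, column roll holds 36.2, so the long row (sn33, roll) has accel=36.2.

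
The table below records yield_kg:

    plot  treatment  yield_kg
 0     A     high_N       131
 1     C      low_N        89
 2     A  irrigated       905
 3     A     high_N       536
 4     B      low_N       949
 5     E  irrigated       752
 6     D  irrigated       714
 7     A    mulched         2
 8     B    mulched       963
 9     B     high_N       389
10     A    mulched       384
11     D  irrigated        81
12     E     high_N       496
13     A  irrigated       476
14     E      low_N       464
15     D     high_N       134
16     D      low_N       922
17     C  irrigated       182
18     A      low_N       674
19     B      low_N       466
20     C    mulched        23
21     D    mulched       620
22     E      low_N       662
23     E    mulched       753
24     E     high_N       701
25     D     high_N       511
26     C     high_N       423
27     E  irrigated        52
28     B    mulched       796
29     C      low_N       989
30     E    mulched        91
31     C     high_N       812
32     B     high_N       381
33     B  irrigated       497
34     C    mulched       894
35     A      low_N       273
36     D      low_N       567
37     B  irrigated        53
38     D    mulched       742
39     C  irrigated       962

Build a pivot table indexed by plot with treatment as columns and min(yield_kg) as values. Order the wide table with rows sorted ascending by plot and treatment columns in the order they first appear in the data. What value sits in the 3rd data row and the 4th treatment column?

With rows sorted ascending by plot, row 3 is plot=C. treatment columns in first-appearance order: high_N, low_N, irrigated, mulched; column 4 is mulched.
Long rows with plot=C, treatment=mulched: min(23, 894) = 23.

23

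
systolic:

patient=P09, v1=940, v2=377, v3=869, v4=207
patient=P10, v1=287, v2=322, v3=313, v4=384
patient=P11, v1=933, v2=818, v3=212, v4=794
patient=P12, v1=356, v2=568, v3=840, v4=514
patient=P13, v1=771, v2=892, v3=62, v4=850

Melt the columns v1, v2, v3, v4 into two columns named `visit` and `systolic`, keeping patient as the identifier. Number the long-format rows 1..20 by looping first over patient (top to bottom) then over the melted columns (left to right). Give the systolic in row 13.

20 rows total (5 × 4). Row 13: index ⌊(13-1)/4⌋ = 3 into patient → P12; (13-1) mod 4 = 0 into the melted columns → v1.
So row 13 is (P12, v1, 356); systolic = 356.

356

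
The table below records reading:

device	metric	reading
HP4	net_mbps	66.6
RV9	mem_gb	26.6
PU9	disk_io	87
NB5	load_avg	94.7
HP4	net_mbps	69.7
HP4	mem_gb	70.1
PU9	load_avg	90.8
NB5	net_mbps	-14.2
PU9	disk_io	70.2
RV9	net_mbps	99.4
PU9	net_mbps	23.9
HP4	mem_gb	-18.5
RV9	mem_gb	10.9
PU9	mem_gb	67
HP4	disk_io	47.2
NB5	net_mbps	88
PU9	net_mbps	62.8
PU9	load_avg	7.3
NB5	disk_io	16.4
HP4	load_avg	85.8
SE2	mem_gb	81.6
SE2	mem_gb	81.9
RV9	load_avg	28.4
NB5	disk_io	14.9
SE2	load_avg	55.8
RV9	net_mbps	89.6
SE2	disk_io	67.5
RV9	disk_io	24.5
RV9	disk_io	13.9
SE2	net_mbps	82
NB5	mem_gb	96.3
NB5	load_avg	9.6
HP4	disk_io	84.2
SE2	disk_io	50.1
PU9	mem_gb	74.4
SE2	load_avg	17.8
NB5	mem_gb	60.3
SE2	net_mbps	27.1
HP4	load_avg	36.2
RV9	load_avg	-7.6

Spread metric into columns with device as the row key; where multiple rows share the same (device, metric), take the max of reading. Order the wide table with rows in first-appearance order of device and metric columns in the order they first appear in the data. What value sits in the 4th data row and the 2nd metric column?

With rows in first-appearance order of device, row 4 is device=NB5. metric columns in first-appearance order: net_mbps, mem_gb, disk_io, load_avg; column 2 is mem_gb.
Long rows with device=NB5, metric=mem_gb: max(96.3, 60.3) = 96.3.

96.3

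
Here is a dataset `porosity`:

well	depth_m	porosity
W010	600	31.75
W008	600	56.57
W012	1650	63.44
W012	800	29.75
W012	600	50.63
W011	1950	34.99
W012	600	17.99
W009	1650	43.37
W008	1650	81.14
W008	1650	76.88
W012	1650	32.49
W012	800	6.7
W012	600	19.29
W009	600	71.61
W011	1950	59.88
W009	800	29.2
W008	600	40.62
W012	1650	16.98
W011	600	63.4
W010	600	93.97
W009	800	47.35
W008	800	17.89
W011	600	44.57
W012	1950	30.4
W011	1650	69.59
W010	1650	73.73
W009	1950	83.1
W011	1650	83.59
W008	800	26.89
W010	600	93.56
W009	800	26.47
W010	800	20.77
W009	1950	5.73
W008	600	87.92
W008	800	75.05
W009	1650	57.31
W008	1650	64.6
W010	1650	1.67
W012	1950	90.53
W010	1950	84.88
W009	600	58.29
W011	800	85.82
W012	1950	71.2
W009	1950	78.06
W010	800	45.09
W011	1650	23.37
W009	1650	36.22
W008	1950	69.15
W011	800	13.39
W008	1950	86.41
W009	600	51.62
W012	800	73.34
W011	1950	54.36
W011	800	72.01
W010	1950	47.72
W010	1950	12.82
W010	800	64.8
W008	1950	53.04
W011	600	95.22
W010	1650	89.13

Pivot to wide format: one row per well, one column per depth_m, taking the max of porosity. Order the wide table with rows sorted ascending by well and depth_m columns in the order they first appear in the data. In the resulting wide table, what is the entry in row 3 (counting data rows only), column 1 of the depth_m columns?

With rows sorted ascending by well, row 3 is well=W010. depth_m columns in first-appearance order: 600, 1650, 800, 1950; column 1 is 600.
Long rows with well=W010, depth_m=600: max(31.75, 93.97, 93.56) = 93.97.

93.97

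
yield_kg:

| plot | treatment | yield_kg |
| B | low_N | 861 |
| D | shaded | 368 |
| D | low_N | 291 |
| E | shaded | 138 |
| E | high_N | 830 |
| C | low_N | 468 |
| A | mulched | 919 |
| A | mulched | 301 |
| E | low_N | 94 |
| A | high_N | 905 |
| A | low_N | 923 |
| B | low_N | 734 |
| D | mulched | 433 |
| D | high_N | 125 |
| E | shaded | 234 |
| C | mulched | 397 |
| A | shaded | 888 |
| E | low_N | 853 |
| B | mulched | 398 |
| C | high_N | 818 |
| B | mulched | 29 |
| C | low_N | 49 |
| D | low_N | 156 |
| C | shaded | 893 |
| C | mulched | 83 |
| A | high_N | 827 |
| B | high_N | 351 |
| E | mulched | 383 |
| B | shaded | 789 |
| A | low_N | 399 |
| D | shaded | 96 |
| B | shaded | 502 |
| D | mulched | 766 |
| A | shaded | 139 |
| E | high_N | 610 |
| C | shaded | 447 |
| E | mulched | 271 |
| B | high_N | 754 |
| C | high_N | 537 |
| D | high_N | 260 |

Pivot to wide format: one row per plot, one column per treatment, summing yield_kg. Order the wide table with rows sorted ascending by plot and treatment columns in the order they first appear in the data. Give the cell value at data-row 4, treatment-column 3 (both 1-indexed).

385

With rows sorted ascending by plot, row 4 is plot=D. treatment columns in first-appearance order: low_N, shaded, high_N, mulched; column 3 is high_N.
Long rows with plot=D, treatment=high_N: 125 + 260 = 385.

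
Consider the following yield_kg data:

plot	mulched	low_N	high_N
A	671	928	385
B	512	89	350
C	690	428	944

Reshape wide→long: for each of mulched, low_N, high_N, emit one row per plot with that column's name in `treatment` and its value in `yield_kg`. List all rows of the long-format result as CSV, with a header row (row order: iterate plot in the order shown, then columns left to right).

plot,treatment,yield_kg
A,mulched,671
A,low_N,928
A,high_N,385
B,mulched,512
B,low_N,89
B,high_N,350
C,mulched,690
C,low_N,428
C,high_N,944

Each (plot, column) pair becomes one row: 3 × 3 = 9 rows.
For example, (A, mulched) → yield_kg=671.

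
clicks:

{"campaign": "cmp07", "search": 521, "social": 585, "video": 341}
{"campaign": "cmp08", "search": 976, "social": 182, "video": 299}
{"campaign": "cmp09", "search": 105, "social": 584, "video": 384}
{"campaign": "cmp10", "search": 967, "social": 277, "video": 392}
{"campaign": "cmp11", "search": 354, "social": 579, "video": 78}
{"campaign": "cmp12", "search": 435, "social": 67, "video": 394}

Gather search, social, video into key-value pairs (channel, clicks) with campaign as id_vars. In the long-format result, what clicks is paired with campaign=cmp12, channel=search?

Unpivoting turns each (campaign, wide-column) pair into one long row.
The wide cell at row cmp12, column search holds 435, so the long row (cmp12, search) has clicks=435.

435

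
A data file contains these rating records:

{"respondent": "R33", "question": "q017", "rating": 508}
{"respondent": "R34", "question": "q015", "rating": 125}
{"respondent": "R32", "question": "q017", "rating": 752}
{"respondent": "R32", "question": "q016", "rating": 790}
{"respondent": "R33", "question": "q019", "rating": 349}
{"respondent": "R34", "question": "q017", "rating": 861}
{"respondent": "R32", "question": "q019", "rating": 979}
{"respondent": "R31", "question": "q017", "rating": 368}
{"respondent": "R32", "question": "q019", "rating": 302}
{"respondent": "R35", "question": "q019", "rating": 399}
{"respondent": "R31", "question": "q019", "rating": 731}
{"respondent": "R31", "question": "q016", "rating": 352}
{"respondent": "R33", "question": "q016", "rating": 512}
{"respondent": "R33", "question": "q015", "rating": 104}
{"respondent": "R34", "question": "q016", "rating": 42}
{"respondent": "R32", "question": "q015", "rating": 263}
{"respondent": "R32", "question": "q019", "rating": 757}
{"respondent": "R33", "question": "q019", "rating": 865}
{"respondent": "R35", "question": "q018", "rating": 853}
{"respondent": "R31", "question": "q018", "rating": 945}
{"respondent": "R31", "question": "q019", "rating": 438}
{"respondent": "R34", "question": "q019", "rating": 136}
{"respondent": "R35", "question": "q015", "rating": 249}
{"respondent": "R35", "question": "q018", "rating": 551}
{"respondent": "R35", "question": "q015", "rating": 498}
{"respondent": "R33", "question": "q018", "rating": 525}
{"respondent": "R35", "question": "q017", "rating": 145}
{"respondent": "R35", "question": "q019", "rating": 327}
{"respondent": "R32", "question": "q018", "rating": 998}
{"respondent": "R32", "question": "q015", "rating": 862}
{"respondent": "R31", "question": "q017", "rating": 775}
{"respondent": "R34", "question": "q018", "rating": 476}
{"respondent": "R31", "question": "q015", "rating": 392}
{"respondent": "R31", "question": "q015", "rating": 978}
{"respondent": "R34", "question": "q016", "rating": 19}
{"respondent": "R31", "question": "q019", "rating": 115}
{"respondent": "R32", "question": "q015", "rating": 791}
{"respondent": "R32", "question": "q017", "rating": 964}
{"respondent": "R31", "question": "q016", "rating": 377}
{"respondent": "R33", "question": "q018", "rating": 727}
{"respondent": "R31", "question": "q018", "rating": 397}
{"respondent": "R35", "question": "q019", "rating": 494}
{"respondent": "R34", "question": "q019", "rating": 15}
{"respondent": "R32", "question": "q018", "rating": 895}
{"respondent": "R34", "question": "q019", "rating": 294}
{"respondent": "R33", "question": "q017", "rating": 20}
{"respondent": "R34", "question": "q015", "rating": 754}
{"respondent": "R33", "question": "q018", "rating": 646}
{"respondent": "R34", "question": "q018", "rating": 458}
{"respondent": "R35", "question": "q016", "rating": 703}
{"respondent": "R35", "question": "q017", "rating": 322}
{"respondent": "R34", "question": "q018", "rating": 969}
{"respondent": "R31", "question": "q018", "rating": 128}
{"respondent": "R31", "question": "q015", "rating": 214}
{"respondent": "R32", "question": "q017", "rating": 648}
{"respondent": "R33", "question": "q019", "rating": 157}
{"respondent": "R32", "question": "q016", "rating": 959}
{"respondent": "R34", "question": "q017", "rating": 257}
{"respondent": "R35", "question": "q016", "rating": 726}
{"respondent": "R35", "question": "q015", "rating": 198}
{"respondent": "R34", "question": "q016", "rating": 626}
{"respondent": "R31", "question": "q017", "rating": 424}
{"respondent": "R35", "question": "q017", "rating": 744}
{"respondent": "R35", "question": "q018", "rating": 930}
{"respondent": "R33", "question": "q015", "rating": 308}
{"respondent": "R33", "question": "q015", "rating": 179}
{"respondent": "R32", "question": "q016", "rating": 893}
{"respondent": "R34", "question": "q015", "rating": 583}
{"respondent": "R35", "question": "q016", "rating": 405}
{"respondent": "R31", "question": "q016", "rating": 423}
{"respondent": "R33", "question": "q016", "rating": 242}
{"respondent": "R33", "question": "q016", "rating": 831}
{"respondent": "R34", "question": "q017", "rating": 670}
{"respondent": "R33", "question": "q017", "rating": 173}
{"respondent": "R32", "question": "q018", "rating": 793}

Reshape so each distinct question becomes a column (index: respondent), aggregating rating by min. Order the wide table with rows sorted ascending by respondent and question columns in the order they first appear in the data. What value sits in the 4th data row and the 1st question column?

With rows sorted ascending by respondent, row 4 is respondent=R34. question columns in first-appearance order: q017, q015, q016, q019, q018; column 1 is q017.
Long rows with respondent=R34, question=q017: min(861, 257, 670) = 257.

257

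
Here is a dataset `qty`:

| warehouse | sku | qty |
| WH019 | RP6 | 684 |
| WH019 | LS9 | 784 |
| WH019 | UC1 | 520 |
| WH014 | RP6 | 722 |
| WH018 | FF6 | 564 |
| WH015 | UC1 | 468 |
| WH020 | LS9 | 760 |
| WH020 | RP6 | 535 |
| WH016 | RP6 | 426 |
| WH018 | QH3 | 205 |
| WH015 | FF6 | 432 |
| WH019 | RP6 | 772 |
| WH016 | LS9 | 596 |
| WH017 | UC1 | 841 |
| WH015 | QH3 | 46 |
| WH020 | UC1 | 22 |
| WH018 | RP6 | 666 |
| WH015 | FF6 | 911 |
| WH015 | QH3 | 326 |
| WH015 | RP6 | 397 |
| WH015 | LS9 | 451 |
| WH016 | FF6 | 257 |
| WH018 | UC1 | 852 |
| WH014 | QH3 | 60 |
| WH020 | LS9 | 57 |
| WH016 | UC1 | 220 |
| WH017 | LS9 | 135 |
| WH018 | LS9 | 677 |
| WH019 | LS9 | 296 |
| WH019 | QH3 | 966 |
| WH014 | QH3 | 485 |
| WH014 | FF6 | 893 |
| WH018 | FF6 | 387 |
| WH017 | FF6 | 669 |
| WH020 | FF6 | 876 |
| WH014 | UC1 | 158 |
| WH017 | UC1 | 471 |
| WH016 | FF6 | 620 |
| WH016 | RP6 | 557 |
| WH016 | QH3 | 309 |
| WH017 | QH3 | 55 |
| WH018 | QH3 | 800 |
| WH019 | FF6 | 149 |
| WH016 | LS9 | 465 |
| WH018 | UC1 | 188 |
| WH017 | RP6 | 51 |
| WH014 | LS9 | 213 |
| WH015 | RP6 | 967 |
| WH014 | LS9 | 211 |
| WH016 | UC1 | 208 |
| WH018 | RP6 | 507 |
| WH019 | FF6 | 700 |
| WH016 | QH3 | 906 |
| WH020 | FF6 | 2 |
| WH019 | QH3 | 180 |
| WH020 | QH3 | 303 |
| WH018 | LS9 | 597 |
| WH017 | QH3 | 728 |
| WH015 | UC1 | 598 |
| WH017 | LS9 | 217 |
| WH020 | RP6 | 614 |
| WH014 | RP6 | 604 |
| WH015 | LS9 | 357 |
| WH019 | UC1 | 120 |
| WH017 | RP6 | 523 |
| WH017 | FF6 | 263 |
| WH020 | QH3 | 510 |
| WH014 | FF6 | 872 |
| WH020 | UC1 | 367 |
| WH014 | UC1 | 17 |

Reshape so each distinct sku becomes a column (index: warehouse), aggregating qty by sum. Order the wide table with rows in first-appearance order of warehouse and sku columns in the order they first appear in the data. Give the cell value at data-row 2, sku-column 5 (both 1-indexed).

With rows in first-appearance order of warehouse, row 2 is warehouse=WH014. sku columns in first-appearance order: RP6, LS9, UC1, FF6, QH3; column 5 is QH3.
Long rows with warehouse=WH014, sku=QH3: 60 + 485 = 545.

545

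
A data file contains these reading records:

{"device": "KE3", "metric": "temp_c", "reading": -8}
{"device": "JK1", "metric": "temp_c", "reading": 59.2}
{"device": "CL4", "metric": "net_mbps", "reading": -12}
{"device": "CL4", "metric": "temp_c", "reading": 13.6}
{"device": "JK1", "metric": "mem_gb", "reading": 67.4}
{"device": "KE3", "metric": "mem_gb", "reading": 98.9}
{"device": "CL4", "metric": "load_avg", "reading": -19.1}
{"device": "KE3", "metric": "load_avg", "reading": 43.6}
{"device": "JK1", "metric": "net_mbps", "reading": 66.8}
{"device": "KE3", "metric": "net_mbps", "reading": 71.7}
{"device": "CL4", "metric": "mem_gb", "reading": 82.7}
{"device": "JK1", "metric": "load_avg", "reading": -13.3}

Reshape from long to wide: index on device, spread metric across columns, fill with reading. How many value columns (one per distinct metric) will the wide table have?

4

4 distinct metric values: mem_gb, load_avg, net_mbps, temp_c.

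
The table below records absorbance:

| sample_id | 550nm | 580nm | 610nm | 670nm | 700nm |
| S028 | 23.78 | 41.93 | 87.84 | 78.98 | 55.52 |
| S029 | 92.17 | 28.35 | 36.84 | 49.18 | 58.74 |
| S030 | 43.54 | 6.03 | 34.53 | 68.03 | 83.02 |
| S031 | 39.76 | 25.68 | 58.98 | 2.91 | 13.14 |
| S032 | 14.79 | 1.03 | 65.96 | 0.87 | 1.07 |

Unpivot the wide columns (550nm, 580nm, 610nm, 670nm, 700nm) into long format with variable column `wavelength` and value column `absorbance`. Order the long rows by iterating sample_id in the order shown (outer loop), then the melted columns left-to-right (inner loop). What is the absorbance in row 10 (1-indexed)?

58.74

25 rows total (5 × 5). Row 10: index ⌊(10-1)/5⌋ = 1 into sample_id → S029; (10-1) mod 5 = 4 into the melted columns → 700nm.
So row 10 is (S029, 700nm, 58.74); absorbance = 58.74.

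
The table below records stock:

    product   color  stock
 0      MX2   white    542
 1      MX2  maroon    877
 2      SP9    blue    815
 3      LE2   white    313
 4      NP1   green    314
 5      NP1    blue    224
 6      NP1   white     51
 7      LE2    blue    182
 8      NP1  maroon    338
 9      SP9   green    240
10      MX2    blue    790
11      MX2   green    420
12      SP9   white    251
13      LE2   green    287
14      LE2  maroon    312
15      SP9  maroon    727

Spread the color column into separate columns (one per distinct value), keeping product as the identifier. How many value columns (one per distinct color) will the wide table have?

4 distinct color values: blue, maroon, white, green.

4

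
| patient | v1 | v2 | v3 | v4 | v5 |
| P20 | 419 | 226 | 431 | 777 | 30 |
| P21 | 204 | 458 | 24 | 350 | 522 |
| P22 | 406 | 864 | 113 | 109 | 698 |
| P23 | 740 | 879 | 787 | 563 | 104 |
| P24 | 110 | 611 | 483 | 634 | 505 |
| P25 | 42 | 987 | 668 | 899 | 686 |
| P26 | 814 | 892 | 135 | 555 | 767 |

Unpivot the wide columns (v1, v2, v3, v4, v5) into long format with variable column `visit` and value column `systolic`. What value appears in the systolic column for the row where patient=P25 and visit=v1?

42

Unpivoting turns each (patient, wide-column) pair into one long row.
The wide cell at row P25, column v1 holds 42, so the long row (P25, v1) has systolic=42.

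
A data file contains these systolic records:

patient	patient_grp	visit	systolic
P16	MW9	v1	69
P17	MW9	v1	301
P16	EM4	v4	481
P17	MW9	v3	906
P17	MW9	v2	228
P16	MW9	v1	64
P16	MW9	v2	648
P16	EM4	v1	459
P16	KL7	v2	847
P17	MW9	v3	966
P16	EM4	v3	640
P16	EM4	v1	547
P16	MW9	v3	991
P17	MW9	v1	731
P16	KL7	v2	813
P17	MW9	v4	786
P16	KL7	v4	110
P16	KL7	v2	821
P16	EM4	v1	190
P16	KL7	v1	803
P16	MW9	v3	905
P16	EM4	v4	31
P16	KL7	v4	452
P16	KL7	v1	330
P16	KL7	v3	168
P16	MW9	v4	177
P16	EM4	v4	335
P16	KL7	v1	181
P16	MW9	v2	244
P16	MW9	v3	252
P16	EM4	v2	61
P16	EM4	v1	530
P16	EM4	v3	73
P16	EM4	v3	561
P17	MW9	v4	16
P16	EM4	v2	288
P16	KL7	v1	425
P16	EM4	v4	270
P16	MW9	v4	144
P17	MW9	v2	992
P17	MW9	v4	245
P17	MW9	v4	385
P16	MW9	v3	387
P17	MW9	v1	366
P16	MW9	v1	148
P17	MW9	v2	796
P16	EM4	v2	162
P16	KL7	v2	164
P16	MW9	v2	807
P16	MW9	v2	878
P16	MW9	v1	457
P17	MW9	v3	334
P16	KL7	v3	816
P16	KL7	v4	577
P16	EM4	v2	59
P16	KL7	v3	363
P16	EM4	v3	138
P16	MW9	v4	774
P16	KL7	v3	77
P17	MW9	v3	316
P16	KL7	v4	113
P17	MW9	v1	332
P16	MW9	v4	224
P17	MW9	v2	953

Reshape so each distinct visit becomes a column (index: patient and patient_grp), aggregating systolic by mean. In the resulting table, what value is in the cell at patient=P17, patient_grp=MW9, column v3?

630.50

Rows with patient=P17, patient_grp=MW9 and visit=v3: systolic values are 906, 966, 334, 316.
(906 + 966 + 334 + 316) / 4 = 630.50.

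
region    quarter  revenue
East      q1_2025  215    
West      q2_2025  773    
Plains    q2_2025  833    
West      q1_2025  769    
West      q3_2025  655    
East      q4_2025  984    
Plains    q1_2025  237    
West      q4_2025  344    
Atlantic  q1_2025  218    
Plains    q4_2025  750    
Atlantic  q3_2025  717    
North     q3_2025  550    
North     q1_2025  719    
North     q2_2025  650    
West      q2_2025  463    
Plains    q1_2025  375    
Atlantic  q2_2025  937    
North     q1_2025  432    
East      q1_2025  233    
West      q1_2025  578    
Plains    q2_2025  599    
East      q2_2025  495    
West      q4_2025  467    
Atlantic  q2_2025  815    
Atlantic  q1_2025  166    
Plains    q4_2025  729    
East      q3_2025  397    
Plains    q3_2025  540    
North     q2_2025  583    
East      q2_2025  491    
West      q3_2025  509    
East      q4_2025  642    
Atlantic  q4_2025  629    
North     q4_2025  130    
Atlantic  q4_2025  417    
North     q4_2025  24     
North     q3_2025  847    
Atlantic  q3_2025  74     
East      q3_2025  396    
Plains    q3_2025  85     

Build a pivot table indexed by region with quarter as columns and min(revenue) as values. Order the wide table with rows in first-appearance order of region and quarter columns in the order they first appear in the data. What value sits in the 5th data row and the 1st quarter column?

432

With rows in first-appearance order of region, row 5 is region=North. quarter columns in first-appearance order: q1_2025, q2_2025, q3_2025, q4_2025; column 1 is q1_2025.
Long rows with region=North, quarter=q1_2025: min(719, 432) = 432.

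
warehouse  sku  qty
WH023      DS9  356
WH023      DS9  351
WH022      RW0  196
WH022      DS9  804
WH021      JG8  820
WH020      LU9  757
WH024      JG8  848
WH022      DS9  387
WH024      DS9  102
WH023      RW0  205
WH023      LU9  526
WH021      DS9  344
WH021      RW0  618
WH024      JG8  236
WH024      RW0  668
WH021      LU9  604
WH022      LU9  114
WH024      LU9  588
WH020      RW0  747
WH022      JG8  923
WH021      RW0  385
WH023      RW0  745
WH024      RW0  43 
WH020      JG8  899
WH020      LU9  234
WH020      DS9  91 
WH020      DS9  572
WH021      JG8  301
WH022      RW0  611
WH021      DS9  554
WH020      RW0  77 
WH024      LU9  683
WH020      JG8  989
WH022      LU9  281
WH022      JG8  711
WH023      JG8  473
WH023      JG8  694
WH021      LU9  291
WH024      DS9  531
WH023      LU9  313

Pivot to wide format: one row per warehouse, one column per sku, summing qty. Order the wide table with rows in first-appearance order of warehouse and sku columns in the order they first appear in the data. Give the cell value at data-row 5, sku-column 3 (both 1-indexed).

With rows in first-appearance order of warehouse, row 5 is warehouse=WH024. sku columns in first-appearance order: DS9, RW0, JG8, LU9; column 3 is JG8.
Long rows with warehouse=WH024, sku=JG8: 848 + 236 = 1084.

1084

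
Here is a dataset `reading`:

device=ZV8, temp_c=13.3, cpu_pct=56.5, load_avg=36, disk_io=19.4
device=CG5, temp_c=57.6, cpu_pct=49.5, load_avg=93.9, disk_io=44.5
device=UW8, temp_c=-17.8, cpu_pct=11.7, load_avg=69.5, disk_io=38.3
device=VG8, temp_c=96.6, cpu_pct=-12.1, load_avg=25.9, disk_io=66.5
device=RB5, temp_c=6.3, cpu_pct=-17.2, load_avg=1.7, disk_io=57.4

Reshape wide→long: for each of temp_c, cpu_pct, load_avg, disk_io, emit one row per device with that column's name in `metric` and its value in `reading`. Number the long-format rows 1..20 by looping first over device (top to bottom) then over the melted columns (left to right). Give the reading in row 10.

20 rows total (5 × 4). Row 10: index ⌊(10-1)/4⌋ = 2 into device → UW8; (10-1) mod 4 = 1 into the melted columns → cpu_pct.
So row 10 is (UW8, cpu_pct, 11.7); reading = 11.7.

11.7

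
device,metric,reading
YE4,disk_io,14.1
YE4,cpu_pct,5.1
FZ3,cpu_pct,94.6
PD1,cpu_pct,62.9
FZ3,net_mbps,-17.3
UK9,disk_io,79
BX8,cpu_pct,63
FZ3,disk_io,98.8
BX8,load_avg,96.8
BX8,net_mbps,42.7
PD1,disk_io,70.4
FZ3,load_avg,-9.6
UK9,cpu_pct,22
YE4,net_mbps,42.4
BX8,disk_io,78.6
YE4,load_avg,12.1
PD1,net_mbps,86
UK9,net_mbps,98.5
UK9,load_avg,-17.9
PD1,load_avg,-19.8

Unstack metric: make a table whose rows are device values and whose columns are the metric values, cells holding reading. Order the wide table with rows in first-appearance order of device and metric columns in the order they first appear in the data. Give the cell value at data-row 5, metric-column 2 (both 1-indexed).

With rows in first-appearance order of device, row 5 is device=BX8. metric columns in first-appearance order: disk_io, cpu_pct, net_mbps, load_avg; column 2 is cpu_pct.
Long rows with device=BX8, metric=cpu_pct: reading = 63.

63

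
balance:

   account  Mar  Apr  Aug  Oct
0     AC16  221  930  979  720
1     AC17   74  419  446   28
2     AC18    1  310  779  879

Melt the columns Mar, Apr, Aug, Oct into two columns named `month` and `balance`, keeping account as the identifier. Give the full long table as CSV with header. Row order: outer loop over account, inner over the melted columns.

Each (account, column) pair becomes one row: 3 × 4 = 12 rows.
For example, (AC16, Mar) → balance=221.

account,month,balance
AC16,Mar,221
AC16,Apr,930
AC16,Aug,979
AC16,Oct,720
AC17,Mar,74
AC17,Apr,419
AC17,Aug,446
AC17,Oct,28
AC18,Mar,1
AC18,Apr,310
AC18,Aug,779
AC18,Oct,879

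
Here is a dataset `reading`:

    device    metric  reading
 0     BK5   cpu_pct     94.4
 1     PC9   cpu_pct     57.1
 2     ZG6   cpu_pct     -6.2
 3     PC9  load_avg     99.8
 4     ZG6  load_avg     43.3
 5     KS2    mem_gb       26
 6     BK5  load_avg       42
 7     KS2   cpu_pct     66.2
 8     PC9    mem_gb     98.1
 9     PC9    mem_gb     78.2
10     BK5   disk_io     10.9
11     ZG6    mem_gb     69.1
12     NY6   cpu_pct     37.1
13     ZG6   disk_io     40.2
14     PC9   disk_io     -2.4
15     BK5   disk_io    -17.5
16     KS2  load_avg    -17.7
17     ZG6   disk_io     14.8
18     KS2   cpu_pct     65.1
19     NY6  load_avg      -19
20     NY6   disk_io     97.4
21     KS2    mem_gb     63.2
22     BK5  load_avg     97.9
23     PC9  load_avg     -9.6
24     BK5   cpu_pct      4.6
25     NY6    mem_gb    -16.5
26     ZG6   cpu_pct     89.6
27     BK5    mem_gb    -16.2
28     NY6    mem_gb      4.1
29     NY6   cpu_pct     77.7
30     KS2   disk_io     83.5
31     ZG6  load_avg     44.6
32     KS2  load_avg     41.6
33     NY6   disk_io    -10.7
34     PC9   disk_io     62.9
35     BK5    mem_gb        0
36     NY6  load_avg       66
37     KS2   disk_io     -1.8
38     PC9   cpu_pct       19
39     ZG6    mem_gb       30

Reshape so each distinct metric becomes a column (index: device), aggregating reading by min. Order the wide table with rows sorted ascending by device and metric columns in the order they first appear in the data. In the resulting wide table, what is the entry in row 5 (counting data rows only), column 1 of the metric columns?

With rows sorted ascending by device, row 5 is device=ZG6. metric columns in first-appearance order: cpu_pct, load_avg, mem_gb, disk_io; column 1 is cpu_pct.
Long rows with device=ZG6, metric=cpu_pct: min(-6.2, 89.6) = -6.2.

-6.2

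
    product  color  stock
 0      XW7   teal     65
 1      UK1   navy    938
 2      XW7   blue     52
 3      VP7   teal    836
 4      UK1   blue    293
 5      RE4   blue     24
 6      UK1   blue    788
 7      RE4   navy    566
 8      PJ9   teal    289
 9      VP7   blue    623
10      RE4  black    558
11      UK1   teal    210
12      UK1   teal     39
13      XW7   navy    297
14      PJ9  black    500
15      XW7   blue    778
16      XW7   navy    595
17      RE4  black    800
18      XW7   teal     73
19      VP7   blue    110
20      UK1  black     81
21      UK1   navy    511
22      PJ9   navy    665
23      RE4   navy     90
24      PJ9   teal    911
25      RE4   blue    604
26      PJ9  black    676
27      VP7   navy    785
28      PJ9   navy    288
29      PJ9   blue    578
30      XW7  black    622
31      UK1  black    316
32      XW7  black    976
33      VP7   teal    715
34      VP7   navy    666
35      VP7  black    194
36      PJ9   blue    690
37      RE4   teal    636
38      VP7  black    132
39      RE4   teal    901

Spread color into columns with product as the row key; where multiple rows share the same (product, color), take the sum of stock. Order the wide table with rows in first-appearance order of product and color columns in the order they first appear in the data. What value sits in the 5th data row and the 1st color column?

With rows in first-appearance order of product, row 5 is product=PJ9. color columns in first-appearance order: teal, navy, blue, black; column 1 is teal.
Long rows with product=PJ9, color=teal: 289 + 911 = 1200.

1200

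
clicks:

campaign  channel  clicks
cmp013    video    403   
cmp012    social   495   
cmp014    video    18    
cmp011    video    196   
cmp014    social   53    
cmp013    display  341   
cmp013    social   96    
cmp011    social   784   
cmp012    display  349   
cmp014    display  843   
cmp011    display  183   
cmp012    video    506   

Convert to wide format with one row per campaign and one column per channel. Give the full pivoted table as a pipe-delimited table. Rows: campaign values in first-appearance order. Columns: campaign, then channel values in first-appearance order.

| campaign | video | social | display |
| cmp013 | 403 | 96 | 341 |
| cmp012 | 506 | 495 | 349 |
| cmp014 | 18 | 53 | 843 |
| cmp011 | 196 | 784 | 183 |

Columns: campaign plus the 3 distinct channel values (video, social, display).
For example, row cmp013 column video takes clicks=403 from the long row (cmp013, video).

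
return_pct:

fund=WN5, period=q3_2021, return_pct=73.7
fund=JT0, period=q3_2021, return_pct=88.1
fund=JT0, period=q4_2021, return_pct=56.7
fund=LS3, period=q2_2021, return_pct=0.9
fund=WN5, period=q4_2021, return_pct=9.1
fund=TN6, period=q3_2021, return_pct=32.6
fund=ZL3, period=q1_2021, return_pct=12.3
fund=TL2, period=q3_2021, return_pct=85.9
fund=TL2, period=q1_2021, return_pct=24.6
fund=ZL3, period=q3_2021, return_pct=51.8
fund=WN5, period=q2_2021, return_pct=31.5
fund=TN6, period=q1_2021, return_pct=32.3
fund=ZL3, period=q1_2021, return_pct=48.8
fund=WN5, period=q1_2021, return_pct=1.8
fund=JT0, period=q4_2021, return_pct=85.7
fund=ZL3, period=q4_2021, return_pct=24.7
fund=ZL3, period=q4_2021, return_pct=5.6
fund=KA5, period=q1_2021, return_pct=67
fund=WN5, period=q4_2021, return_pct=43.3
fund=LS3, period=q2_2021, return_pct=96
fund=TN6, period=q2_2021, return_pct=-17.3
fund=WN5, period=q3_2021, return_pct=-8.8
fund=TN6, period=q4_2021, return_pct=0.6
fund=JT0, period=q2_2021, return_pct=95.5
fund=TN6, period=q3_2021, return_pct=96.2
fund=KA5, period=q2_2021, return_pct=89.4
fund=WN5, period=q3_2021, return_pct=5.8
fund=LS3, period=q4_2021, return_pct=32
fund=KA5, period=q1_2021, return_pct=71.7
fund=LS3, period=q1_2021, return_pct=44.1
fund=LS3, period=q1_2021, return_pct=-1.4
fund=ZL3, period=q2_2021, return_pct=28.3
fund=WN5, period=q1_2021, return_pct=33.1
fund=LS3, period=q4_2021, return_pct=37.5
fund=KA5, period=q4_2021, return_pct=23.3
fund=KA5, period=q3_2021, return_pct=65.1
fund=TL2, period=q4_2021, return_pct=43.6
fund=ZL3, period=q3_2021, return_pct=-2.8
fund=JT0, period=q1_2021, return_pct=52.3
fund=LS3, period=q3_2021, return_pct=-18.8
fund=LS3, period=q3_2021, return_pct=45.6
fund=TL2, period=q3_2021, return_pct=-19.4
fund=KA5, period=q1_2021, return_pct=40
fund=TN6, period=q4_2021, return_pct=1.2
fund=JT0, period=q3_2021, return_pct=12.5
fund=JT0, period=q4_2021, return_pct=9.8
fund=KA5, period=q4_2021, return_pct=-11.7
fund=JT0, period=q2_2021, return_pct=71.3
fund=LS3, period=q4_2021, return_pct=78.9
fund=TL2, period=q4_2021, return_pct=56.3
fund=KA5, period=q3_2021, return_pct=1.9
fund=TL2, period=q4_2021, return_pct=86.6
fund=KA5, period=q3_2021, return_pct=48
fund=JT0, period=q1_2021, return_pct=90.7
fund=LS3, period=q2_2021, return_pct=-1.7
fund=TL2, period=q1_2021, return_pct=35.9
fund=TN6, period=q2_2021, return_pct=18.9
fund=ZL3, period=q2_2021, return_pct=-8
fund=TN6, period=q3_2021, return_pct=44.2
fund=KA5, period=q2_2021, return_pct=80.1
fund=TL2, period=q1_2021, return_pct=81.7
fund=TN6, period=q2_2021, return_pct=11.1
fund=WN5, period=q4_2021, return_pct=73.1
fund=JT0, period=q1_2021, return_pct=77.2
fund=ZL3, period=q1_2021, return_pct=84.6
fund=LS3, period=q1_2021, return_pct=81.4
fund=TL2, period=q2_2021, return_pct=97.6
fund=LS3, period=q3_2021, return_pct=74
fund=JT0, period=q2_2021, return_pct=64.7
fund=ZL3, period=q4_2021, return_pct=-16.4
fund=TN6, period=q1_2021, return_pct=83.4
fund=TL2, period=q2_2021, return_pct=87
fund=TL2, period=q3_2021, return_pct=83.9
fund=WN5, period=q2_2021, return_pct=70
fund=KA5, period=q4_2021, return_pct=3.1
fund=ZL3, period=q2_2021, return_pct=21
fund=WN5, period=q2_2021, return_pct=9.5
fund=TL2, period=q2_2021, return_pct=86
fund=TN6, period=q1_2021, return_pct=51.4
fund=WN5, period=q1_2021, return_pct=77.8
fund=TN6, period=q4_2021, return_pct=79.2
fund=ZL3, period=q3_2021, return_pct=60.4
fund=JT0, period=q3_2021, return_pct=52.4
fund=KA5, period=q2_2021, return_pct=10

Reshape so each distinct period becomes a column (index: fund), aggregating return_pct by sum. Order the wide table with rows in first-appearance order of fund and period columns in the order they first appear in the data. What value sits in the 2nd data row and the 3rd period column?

With rows in first-appearance order of fund, row 2 is fund=JT0. period columns in first-appearance order: q3_2021, q4_2021, q2_2021, q1_2021; column 3 is q2_2021.
Long rows with fund=JT0, period=q2_2021: 95.5 + 71.3 + 64.7 = 231.5.

231.5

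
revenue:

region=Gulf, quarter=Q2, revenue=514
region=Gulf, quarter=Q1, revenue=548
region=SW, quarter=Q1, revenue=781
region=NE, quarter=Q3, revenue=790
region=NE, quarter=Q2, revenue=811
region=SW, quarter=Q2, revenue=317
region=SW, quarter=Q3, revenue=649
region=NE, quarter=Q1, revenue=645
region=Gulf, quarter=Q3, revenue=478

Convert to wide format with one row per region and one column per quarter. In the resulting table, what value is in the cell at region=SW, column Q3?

Wide layout: rows indexed by region, columns are the 3 distinct quarter values (Q2, Q1, Q3).
Cell (region=SW, quarter=Q3) draws from the long row where region=SW and quarter=Q3, which has revenue=649.

649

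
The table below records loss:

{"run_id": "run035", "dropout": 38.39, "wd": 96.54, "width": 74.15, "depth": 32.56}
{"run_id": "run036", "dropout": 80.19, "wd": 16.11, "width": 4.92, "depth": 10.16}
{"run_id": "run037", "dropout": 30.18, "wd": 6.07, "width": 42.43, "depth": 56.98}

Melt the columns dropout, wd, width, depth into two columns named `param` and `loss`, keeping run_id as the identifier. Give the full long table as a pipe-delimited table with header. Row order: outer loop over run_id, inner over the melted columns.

| run_id | param | loss |
| run035 | dropout | 38.39 |
| run035 | wd | 96.54 |
| run035 | width | 74.15 |
| run035 | depth | 32.56 |
| run036 | dropout | 80.19 |
| run036 | wd | 16.11 |
| run036 | width | 4.92 |
| run036 | depth | 10.16 |
| run037 | dropout | 30.18 |
| run037 | wd | 6.07 |
| run037 | width | 42.43 |
| run037 | depth | 56.98 |

Each (run_id, column) pair becomes one row: 3 × 4 = 12 rows.
For example, (run035, dropout) → loss=38.39.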